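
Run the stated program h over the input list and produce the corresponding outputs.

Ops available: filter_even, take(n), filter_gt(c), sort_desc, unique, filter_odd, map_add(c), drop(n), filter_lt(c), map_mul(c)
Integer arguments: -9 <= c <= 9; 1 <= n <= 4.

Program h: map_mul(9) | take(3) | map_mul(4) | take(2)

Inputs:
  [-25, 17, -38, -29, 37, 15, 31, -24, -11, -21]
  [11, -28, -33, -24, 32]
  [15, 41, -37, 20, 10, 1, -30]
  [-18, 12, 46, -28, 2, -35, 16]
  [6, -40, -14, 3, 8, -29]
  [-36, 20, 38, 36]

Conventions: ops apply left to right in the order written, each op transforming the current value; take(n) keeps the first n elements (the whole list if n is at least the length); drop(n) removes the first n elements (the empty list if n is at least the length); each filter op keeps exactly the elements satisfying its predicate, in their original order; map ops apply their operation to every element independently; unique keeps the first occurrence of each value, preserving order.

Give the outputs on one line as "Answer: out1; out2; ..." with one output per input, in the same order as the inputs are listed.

Execution, op by op:
  [-25, 17, -38, -29, 37, 15, 31, -24, -11, -21] -> [-225, 153, -342, -261, 333, 135, 279, -216, -99, -189] -> [-225, 153, -342] -> [-900, 612, -1368] -> [-900, 612]
  [11, -28, -33, -24, 32] -> [99, -252, -297, -216, 288] -> [99, -252, -297] -> [396, -1008, -1188] -> [396, -1008]
  [15, 41, -37, 20, 10, 1, -30] -> [135, 369, -333, 180, 90, 9, -270] -> [135, 369, -333] -> [540, 1476, -1332] -> [540, 1476]
  [-18, 12, 46, -28, 2, -35, 16] -> [-162, 108, 414, -252, 18, -315, 144] -> [-162, 108, 414] -> [-648, 432, 1656] -> [-648, 432]
  [6, -40, -14, 3, 8, -29] -> [54, -360, -126, 27, 72, -261] -> [54, -360, -126] -> [216, -1440, -504] -> [216, -1440]
  [-36, 20, 38, 36] -> [-324, 180, 342, 324] -> [-324, 180, 342] -> [-1296, 720, 1368] -> [-1296, 720]

[-900, 612]; [396, -1008]; [540, 1476]; [-648, 432]; [216, -1440]; [-1296, 720]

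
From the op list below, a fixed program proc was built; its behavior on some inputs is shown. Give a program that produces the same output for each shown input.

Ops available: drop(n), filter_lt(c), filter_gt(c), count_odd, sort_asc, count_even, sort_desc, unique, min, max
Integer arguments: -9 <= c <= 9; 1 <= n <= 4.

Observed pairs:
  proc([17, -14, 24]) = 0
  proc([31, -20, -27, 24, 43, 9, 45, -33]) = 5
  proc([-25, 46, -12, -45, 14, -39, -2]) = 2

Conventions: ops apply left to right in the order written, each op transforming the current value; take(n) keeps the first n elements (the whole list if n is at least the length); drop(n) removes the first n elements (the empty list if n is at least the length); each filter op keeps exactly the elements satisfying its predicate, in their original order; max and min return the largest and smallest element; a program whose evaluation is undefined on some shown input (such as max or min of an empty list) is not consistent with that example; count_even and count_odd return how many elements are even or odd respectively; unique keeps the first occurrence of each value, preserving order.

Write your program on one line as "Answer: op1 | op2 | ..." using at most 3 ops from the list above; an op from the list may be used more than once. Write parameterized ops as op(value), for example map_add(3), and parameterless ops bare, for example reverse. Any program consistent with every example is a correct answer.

drop(1) | sort_desc | count_odd

Check, running the answer program on each example:
  [17, -14, 24] -> [-14, 24] -> [24, -14] -> 0
  [31, -20, -27, 24, 43, 9, 45, -33] -> [-20, -27, 24, 43, 9, 45, -33] -> [45, 43, 24, 9, -20, -27, -33] -> 5
  [-25, 46, -12, -45, 14, -39, -2] -> [46, -12, -45, 14, -39, -2] -> [46, 14, -2, -12, -39, -45] -> 2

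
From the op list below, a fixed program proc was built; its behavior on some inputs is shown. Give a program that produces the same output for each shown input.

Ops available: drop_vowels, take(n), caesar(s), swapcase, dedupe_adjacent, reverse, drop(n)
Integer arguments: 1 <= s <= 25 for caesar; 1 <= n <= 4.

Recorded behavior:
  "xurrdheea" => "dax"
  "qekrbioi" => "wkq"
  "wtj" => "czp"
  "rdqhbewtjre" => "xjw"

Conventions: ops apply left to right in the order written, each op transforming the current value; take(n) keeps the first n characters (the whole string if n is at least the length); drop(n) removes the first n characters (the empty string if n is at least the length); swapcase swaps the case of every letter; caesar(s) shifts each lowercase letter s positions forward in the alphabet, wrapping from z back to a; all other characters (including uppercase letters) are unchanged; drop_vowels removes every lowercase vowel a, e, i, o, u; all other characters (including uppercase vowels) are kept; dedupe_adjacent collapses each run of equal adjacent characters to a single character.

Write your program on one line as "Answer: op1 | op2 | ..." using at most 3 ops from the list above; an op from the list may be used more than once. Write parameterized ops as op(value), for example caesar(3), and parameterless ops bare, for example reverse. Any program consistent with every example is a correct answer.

take(4) | take(3) | caesar(6)

Check, running the answer program on each example:
  "xurrdheea" -> "xurr" -> "xur" -> "dax"
  "qekrbioi" -> "qekr" -> "qek" -> "wkq"
  "wtj" -> "wtj" -> "wtj" -> "czp"
  "rdqhbewtjre" -> "rdqh" -> "rdq" -> "xjw"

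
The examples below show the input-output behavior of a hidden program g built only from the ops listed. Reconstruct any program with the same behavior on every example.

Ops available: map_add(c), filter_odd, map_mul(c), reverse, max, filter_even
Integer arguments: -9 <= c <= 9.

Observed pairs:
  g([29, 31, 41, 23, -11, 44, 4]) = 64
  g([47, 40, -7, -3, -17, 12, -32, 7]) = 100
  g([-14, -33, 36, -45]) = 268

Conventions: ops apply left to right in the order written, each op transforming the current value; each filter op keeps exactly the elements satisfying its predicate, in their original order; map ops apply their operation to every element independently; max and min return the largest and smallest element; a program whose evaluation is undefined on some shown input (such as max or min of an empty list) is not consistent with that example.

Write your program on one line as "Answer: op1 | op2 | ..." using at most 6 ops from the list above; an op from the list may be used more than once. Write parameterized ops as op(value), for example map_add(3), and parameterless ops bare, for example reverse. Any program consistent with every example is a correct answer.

filter_odd | map_mul(-3) | map_add(-1) | reverse | map_mul(2) | max

Check, running the answer program on each example:
  [29, 31, 41, 23, -11, 44, 4] -> [29, 31, 41, 23, -11] -> [-87, -93, -123, -69, 33] -> [-88, -94, -124, -70, 32] -> [32, -70, -124, -94, -88] -> [64, -140, -248, -188, -176] -> 64
  [47, 40, -7, -3, -17, 12, -32, 7] -> [47, -7, -3, -17, 7] -> [-141, 21, 9, 51, -21] -> [-142, 20, 8, 50, -22] -> [-22, 50, 8, 20, -142] -> [-44, 100, 16, 40, -284] -> 100
  [-14, -33, 36, -45] -> [-33, -45] -> [99, 135] -> [98, 134] -> [134, 98] -> [268, 196] -> 268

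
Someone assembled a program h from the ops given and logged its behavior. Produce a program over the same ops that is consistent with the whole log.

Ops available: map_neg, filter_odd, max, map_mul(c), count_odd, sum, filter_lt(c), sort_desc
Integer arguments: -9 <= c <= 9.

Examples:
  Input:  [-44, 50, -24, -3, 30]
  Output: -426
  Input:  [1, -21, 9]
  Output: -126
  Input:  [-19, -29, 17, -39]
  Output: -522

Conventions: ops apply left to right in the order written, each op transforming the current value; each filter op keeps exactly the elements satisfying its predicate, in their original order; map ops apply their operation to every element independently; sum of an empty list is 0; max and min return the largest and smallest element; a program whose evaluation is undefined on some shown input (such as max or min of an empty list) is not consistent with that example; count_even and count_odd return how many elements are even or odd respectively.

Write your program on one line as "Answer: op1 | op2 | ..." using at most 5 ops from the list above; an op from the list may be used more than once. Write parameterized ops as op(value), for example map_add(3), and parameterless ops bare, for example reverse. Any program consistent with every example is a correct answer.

map_mul(2) | map_mul(3) | filter_lt(-5) | sum

Check, running the answer program on each example:
  [-44, 50, -24, -3, 30] -> [-88, 100, -48, -6, 60] -> [-264, 300, -144, -18, 180] -> [-264, -144, -18] -> -426
  [1, -21, 9] -> [2, -42, 18] -> [6, -126, 54] -> [-126] -> -126
  [-19, -29, 17, -39] -> [-38, -58, 34, -78] -> [-114, -174, 102, -234] -> [-114, -174, -234] -> -522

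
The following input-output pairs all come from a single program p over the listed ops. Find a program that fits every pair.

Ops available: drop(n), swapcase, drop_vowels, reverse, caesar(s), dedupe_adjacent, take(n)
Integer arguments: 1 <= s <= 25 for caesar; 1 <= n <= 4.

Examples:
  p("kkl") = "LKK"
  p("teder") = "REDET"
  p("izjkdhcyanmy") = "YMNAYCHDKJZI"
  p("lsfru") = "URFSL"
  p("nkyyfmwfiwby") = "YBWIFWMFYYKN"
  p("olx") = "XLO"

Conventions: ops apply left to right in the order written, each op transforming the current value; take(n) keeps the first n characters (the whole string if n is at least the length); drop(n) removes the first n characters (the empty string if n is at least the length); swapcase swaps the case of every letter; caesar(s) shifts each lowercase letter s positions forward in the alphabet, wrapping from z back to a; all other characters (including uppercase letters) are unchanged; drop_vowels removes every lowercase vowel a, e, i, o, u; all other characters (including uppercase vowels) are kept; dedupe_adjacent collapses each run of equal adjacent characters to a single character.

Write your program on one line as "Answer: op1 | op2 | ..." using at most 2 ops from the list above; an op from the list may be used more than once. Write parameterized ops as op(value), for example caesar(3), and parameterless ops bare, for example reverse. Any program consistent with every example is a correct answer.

swapcase | reverse

Check, running the answer program on each example:
  "kkl" -> "KKL" -> "LKK"
  "teder" -> "TEDER" -> "REDET"
  "izjkdhcyanmy" -> "IZJKDHCYANMY" -> "YMNAYCHDKJZI"
  "lsfru" -> "LSFRU" -> "URFSL"
  "nkyyfmwfiwby" -> "NKYYFMWFIWBY" -> "YBWIFWMFYYKN"
  "olx" -> "OLX" -> "XLO"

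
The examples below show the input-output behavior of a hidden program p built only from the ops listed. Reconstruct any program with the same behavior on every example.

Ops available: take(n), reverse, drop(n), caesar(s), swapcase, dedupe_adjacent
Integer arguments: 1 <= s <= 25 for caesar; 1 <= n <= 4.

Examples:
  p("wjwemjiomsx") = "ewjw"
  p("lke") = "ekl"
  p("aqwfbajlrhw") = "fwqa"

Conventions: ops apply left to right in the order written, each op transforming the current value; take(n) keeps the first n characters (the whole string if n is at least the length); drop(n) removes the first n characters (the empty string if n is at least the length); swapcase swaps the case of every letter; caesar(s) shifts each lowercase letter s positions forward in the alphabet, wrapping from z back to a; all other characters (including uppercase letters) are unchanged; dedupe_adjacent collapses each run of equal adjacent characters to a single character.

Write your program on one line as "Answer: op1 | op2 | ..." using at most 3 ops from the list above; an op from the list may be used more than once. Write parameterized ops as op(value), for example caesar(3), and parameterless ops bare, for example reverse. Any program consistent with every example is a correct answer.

take(4) | reverse

Check, running the answer program on each example:
  "wjwemjiomsx" -> "wjwe" -> "ewjw"
  "lke" -> "lke" -> "ekl"
  "aqwfbajlrhw" -> "aqwf" -> "fwqa"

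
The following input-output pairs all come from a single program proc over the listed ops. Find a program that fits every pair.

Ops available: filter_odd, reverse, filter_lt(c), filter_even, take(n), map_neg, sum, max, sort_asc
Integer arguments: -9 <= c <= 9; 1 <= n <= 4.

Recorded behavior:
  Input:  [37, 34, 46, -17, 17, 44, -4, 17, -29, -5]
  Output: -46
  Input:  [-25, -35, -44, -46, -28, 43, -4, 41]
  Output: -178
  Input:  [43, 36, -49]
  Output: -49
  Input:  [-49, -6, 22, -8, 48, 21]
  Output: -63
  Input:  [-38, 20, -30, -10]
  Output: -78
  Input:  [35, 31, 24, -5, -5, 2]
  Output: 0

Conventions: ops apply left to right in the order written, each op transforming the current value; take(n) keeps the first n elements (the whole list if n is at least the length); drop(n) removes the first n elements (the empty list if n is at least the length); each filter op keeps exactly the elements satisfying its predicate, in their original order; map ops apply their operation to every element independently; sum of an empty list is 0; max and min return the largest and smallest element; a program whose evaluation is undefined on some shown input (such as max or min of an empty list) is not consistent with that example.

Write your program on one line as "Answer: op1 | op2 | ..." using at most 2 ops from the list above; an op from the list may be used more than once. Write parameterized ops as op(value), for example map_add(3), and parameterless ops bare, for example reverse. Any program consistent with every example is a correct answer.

filter_lt(-5) | sum

Check, running the answer program on each example:
  [37, 34, 46, -17, 17, 44, -4, 17, -29, -5] -> [-17, -29] -> -46
  [-25, -35, -44, -46, -28, 43, -4, 41] -> [-25, -35, -44, -46, -28] -> -178
  [43, 36, -49] -> [-49] -> -49
  [-49, -6, 22, -8, 48, 21] -> [-49, -6, -8] -> -63
  [-38, 20, -30, -10] -> [-38, -30, -10] -> -78
  [35, 31, 24, -5, -5, 2] -> [] -> 0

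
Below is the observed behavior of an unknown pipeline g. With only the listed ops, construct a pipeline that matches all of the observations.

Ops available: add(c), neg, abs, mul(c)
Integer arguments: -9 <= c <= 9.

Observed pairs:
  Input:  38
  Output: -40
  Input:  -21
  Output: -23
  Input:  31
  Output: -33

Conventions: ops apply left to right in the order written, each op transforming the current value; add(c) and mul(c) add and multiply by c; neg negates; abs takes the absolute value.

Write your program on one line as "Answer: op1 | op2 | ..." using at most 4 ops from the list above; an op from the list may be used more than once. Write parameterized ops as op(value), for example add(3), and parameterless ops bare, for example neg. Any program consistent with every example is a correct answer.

neg | abs | add(2) | neg

Check, running the answer program on each example:
  38 -> -38 -> 38 -> 40 -> -40
  -21 -> 21 -> 21 -> 23 -> -23
  31 -> -31 -> 31 -> 33 -> -33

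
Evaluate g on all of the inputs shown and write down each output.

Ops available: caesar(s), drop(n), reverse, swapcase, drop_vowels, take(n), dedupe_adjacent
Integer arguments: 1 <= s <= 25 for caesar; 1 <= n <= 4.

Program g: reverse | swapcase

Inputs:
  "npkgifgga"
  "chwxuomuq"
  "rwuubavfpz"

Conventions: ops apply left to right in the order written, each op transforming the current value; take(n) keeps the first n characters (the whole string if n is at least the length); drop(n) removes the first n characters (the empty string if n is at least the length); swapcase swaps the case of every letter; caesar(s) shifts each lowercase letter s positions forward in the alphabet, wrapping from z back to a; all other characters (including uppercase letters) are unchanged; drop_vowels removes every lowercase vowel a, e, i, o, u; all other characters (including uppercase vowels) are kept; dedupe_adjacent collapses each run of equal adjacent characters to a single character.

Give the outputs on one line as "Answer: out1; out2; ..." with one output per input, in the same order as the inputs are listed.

"AGGFIGKPN"; "QUMOUXWHC"; "ZPFVABUUWR"

Execution, op by op:
  "npkgifgga" -> "aggfigkpn" -> "AGGFIGKPN"
  "chwxuomuq" -> "qumouxwhc" -> "QUMOUXWHC"
  "rwuubavfpz" -> "zpfvabuuwr" -> "ZPFVABUUWR"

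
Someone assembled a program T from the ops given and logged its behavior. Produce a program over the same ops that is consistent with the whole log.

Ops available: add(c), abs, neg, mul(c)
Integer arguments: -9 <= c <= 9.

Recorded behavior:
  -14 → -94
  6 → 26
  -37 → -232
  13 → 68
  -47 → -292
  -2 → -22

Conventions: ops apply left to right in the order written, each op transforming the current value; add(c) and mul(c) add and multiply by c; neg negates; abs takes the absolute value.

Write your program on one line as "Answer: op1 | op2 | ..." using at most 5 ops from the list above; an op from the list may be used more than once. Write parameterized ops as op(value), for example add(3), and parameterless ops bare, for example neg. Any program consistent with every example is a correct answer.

neg | add(3) | mul(-6) | add(2) | add(6)

Check, running the answer program on each example:
  -14 -> 14 -> 17 -> -102 -> -100 -> -94
  6 -> -6 -> -3 -> 18 -> 20 -> 26
  -37 -> 37 -> 40 -> -240 -> -238 -> -232
  13 -> -13 -> -10 -> 60 -> 62 -> 68
  -47 -> 47 -> 50 -> -300 -> -298 -> -292
  -2 -> 2 -> 5 -> -30 -> -28 -> -22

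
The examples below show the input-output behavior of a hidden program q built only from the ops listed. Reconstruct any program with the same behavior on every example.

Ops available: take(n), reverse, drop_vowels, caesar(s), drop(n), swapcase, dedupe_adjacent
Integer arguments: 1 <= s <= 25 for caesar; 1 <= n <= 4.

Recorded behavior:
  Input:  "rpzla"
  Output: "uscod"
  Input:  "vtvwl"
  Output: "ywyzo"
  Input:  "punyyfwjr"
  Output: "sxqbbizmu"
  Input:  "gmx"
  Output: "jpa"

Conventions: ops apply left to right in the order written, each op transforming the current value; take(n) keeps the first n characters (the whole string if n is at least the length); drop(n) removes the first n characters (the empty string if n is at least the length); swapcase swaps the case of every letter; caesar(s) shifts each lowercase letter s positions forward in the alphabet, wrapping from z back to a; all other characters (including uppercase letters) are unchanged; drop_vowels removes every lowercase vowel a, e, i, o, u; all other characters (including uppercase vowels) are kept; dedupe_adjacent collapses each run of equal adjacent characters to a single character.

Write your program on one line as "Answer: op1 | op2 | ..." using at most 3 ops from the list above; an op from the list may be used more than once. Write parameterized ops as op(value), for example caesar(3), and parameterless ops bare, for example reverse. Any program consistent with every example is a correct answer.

reverse | caesar(3) | reverse

Check, running the answer program on each example:
  "rpzla" -> "alzpr" -> "docsu" -> "uscod"
  "vtvwl" -> "lwvtv" -> "ozywy" -> "ywyzo"
  "punyyfwjr" -> "rjwfyynup" -> "umzibbqxs" -> "sxqbbizmu"
  "gmx" -> "xmg" -> "apj" -> "jpa"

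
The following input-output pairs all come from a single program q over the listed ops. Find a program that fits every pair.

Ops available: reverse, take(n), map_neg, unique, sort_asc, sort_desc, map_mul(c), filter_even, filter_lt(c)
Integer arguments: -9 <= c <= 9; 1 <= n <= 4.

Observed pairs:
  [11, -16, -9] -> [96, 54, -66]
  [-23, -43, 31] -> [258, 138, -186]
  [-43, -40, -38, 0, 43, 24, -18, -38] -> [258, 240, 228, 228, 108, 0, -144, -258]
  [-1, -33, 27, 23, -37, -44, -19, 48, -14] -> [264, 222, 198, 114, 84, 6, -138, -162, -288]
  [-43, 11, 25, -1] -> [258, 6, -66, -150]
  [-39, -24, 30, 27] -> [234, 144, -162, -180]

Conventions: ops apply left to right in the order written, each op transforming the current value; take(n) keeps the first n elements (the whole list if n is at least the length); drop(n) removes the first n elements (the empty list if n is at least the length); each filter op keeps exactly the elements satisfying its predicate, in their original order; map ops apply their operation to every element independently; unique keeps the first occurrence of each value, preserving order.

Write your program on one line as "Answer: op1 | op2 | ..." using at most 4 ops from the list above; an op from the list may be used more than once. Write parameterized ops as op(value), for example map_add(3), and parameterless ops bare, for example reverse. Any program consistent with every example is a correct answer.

sort_asc | map_neg | map_mul(6)

Check, running the answer program on each example:
  [11, -16, -9] -> [-16, -9, 11] -> [16, 9, -11] -> [96, 54, -66]
  [-23, -43, 31] -> [-43, -23, 31] -> [43, 23, -31] -> [258, 138, -186]
  [-43, -40, -38, 0, 43, 24, -18, -38] -> [-43, -40, -38, -38, -18, 0, 24, 43] -> [43, 40, 38, 38, 18, 0, -24, -43] -> [258, 240, 228, 228, 108, 0, -144, -258]
  [-1, -33, 27, 23, -37, -44, -19, 48, -14] -> [-44, -37, -33, -19, -14, -1, 23, 27, 48] -> [44, 37, 33, 19, 14, 1, -23, -27, -48] -> [264, 222, 198, 114, 84, 6, -138, -162, -288]
  [-43, 11, 25, -1] -> [-43, -1, 11, 25] -> [43, 1, -11, -25] -> [258, 6, -66, -150]
  [-39, -24, 30, 27] -> [-39, -24, 27, 30] -> [39, 24, -27, -30] -> [234, 144, -162, -180]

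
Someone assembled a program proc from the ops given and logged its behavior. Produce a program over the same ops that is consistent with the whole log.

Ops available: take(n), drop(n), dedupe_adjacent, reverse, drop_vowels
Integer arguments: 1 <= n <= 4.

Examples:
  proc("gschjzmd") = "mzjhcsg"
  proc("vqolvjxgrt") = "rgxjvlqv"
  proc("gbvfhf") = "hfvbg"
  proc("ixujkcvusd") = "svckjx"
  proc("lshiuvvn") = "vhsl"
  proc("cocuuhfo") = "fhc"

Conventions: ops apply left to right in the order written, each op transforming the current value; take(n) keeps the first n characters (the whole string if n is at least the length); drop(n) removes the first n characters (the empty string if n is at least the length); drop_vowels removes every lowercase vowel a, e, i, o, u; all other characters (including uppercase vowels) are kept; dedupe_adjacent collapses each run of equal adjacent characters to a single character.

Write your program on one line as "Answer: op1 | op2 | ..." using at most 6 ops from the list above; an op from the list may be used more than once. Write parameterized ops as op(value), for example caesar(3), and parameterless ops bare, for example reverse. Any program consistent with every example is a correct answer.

reverse | drop(1) | dedupe_adjacent | drop_vowels | dedupe_adjacent

Check, running the answer program on each example:
  "gschjzmd" -> "dmzjhcsg" -> "mzjhcsg" -> "mzjhcsg" -> "mzjhcsg" -> "mzjhcsg"
  "vqolvjxgrt" -> "trgxjvloqv" -> "rgxjvloqv" -> "rgxjvloqv" -> "rgxjvlqv" -> "rgxjvlqv"
  "gbvfhf" -> "fhfvbg" -> "hfvbg" -> "hfvbg" -> "hfvbg" -> "hfvbg"
  "ixujkcvusd" -> "dsuvckjuxi" -> "suvckjuxi" -> "suvckjuxi" -> "svckjx" -> "svckjx"
  "lshiuvvn" -> "nvvuihsl" -> "vvuihsl" -> "vuihsl" -> "vhsl" -> "vhsl"
  "cocuuhfo" -> "ofhuucoc" -> "fhuucoc" -> "fhucoc" -> "fhcc" -> "fhc"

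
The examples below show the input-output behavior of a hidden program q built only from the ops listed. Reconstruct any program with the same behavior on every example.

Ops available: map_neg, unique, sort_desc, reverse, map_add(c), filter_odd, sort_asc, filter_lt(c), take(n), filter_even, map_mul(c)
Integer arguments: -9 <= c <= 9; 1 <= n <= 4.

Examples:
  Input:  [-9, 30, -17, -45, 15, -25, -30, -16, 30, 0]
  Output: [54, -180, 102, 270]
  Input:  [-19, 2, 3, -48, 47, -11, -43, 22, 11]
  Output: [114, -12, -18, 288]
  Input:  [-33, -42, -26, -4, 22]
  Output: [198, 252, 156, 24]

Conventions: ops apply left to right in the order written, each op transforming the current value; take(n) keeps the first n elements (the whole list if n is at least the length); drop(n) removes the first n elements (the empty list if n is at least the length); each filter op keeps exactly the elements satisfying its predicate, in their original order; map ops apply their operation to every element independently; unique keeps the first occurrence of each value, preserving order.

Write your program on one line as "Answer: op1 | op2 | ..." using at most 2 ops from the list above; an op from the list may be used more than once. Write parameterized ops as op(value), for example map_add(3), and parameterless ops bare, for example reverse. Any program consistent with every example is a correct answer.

take(4) | map_mul(-6)

Check, running the answer program on each example:
  [-9, 30, -17, -45, 15, -25, -30, -16, 30, 0] -> [-9, 30, -17, -45] -> [54, -180, 102, 270]
  [-19, 2, 3, -48, 47, -11, -43, 22, 11] -> [-19, 2, 3, -48] -> [114, -12, -18, 288]
  [-33, -42, -26, -4, 22] -> [-33, -42, -26, -4] -> [198, 252, 156, 24]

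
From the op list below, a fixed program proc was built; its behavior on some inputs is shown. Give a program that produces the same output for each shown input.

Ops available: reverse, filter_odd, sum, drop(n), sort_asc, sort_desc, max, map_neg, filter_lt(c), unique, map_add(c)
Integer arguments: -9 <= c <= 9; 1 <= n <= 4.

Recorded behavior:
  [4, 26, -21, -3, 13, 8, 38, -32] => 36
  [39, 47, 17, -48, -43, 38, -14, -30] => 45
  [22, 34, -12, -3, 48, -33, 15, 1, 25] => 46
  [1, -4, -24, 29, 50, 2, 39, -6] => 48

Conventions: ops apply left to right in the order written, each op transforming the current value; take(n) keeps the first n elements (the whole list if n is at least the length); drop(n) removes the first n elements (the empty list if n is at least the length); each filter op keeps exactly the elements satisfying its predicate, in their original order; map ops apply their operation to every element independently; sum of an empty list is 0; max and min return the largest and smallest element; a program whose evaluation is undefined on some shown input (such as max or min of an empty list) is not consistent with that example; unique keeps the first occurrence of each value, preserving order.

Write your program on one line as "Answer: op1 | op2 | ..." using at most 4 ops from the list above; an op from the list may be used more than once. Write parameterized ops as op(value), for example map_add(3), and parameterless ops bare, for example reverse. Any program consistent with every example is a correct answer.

drop(1) | map_add(-2) | reverse | max

Check, running the answer program on each example:
  [4, 26, -21, -3, 13, 8, 38, -32] -> [26, -21, -3, 13, 8, 38, -32] -> [24, -23, -5, 11, 6, 36, -34] -> [-34, 36, 6, 11, -5, -23, 24] -> 36
  [39, 47, 17, -48, -43, 38, -14, -30] -> [47, 17, -48, -43, 38, -14, -30] -> [45, 15, -50, -45, 36, -16, -32] -> [-32, -16, 36, -45, -50, 15, 45] -> 45
  [22, 34, -12, -3, 48, -33, 15, 1, 25] -> [34, -12, -3, 48, -33, 15, 1, 25] -> [32, -14, -5, 46, -35, 13, -1, 23] -> [23, -1, 13, -35, 46, -5, -14, 32] -> 46
  [1, -4, -24, 29, 50, 2, 39, -6] -> [-4, -24, 29, 50, 2, 39, -6] -> [-6, -26, 27, 48, 0, 37, -8] -> [-8, 37, 0, 48, 27, -26, -6] -> 48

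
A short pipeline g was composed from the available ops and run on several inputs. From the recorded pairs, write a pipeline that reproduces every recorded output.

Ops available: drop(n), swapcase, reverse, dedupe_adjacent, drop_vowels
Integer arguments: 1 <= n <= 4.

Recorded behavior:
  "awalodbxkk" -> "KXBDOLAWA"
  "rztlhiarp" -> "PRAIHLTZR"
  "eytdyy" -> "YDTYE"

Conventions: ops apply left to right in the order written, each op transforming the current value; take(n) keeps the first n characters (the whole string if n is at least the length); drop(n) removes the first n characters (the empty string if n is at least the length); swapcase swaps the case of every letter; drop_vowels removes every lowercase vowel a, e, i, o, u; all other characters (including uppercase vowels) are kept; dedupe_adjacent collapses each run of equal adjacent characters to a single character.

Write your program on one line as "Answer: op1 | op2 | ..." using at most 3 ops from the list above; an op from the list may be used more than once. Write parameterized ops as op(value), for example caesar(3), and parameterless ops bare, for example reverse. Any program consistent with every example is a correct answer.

reverse | dedupe_adjacent | swapcase

Check, running the answer program on each example:
  "awalodbxkk" -> "kkxbdolawa" -> "kxbdolawa" -> "KXBDOLAWA"
  "rztlhiarp" -> "praihltzr" -> "praihltzr" -> "PRAIHLTZR"
  "eytdyy" -> "yydtye" -> "ydtye" -> "YDTYE"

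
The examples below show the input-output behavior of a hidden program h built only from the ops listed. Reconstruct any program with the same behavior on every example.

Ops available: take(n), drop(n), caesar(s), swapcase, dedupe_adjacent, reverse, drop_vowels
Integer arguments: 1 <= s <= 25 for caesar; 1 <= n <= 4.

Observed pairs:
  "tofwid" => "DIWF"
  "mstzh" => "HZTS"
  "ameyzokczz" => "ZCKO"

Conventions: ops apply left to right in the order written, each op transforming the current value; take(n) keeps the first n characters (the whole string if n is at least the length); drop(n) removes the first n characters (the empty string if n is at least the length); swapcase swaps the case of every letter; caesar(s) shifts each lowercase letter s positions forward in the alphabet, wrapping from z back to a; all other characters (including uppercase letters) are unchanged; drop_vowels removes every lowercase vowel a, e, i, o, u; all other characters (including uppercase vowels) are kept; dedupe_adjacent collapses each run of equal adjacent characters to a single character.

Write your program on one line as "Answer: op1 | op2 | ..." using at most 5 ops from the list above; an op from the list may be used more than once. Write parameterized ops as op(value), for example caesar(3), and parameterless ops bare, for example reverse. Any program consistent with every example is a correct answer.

dedupe_adjacent | swapcase | reverse | take(4)

Check, running the answer program on each example:
  "tofwid" -> "tofwid" -> "TOFWID" -> "DIWFOT" -> "DIWF"
  "mstzh" -> "mstzh" -> "MSTZH" -> "HZTSM" -> "HZTS"
  "ameyzokczz" -> "ameyzokcz" -> "AMEYZOKCZ" -> "ZCKOZYEMA" -> "ZCKO"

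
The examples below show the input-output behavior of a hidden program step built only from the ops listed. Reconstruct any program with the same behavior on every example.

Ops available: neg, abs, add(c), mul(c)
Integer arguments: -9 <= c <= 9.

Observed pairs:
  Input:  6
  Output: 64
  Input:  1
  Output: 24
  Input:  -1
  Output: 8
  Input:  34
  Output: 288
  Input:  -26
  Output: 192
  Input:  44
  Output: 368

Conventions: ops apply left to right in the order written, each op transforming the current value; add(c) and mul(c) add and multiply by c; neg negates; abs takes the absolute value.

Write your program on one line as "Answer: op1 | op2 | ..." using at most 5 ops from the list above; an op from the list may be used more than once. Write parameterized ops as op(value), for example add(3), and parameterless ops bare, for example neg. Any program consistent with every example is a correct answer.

neg | add(-5) | add(3) | mul(8) | abs

Check, running the answer program on each example:
  6 -> -6 -> -11 -> -8 -> -64 -> 64
  1 -> -1 -> -6 -> -3 -> -24 -> 24
  -1 -> 1 -> -4 -> -1 -> -8 -> 8
  34 -> -34 -> -39 -> -36 -> -288 -> 288
  -26 -> 26 -> 21 -> 24 -> 192 -> 192
  44 -> -44 -> -49 -> -46 -> -368 -> 368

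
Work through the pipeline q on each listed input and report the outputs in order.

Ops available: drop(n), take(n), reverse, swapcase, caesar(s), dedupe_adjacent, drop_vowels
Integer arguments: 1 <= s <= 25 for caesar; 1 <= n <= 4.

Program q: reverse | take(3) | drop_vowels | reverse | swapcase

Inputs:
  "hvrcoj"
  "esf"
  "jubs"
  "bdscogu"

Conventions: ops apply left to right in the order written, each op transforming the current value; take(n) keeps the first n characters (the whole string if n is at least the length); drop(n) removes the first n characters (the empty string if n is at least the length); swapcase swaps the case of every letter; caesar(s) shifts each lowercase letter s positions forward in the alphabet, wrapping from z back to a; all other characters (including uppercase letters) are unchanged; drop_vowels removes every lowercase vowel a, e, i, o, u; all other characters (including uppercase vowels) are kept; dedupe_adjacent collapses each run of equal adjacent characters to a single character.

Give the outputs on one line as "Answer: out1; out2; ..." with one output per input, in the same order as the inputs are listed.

Execution, op by op:
  "hvrcoj" -> "jocrvh" -> "joc" -> "jc" -> "cj" -> "CJ"
  "esf" -> "fse" -> "fse" -> "fs" -> "sf" -> "SF"
  "jubs" -> "sbuj" -> "sbu" -> "sb" -> "bs" -> "BS"
  "bdscogu" -> "ugocsdb" -> "ugo" -> "g" -> "g" -> "G"

"CJ"; "SF"; "BS"; "G"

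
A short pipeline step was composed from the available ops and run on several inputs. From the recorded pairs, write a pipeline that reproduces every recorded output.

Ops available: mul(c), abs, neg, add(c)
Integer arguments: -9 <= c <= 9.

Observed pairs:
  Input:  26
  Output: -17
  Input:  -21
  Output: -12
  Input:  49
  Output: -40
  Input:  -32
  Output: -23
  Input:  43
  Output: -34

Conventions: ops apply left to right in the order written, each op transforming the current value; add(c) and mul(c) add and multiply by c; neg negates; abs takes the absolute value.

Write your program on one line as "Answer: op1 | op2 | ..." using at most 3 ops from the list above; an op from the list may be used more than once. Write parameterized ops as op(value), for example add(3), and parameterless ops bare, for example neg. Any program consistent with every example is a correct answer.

abs | neg | add(9)

Check, running the answer program on each example:
  26 -> 26 -> -26 -> -17
  -21 -> 21 -> -21 -> -12
  49 -> 49 -> -49 -> -40
  -32 -> 32 -> -32 -> -23
  43 -> 43 -> -43 -> -34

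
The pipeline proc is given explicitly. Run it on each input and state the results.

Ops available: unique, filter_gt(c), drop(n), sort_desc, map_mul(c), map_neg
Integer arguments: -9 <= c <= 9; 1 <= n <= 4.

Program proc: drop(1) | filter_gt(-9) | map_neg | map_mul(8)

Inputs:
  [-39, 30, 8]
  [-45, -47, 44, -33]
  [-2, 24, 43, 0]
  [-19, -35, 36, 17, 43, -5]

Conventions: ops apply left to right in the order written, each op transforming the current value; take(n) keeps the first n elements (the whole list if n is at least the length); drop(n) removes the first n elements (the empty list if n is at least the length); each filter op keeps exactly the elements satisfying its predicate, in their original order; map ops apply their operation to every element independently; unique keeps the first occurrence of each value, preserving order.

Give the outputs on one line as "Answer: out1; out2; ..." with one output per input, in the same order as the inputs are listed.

[-240, -64]; [-352]; [-192, -344, 0]; [-288, -136, -344, 40]

Execution, op by op:
  [-39, 30, 8] -> [30, 8] -> [30, 8] -> [-30, -8] -> [-240, -64]
  [-45, -47, 44, -33] -> [-47, 44, -33] -> [44] -> [-44] -> [-352]
  [-2, 24, 43, 0] -> [24, 43, 0] -> [24, 43, 0] -> [-24, -43, 0] -> [-192, -344, 0]
  [-19, -35, 36, 17, 43, -5] -> [-35, 36, 17, 43, -5] -> [36, 17, 43, -5] -> [-36, -17, -43, 5] -> [-288, -136, -344, 40]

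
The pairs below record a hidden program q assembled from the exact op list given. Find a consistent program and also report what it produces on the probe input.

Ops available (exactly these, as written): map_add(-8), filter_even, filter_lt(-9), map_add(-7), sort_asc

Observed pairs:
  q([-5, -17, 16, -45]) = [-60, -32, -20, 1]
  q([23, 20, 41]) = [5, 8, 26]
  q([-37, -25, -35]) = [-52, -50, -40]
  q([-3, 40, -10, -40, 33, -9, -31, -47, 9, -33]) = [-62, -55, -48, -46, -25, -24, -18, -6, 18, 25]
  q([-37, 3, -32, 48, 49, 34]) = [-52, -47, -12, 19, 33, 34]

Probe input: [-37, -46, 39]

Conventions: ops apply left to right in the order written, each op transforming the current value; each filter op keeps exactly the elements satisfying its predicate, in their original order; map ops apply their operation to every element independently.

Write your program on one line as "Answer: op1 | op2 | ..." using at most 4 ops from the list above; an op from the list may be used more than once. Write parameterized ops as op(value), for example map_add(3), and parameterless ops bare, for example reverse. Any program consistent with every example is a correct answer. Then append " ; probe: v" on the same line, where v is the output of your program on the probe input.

map_add(-8) | map_add(-7) | sort_asc ; probe: [-61, -52, 24]

Check, running the answer program on each example:
  [-5, -17, 16, -45] -> [-13, -25, 8, -53] -> [-20, -32, 1, -60] -> [-60, -32, -20, 1]
  [23, 20, 41] -> [15, 12, 33] -> [8, 5, 26] -> [5, 8, 26]
  [-37, -25, -35] -> [-45, -33, -43] -> [-52, -40, -50] -> [-52, -50, -40]
  [-3, 40, -10, -40, 33, -9, -31, -47, 9, -33] -> [-11, 32, -18, -48, 25, -17, -39, -55, 1, -41] -> [-18, 25, -25, -55, 18, -24, -46, -62, -6, -48] -> [-62, -55, -48, -46, -25, -24, -18, -6, 18, 25]
  [-37, 3, -32, 48, 49, 34] -> [-45, -5, -40, 40, 41, 26] -> [-52, -12, -47, 33, 34, 19] -> [-52, -47, -12, 19, 33, 34]
  probe: [-37, -46, 39] -> [-45, -54, 31] -> [-52, -61, 24] -> [-61, -52, 24]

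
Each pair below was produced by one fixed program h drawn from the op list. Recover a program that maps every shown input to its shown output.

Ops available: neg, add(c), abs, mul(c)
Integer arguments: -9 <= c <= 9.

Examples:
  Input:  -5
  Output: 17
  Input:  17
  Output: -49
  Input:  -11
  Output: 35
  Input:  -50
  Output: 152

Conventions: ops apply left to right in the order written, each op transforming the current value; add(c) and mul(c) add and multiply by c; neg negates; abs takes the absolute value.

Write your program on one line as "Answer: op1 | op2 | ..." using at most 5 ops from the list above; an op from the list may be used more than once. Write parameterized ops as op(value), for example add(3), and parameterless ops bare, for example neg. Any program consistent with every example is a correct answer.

mul(3) | add(-4) | neg | add(-2)

Check, running the answer program on each example:
  -5 -> -15 -> -19 -> 19 -> 17
  17 -> 51 -> 47 -> -47 -> -49
  -11 -> -33 -> -37 -> 37 -> 35
  -50 -> -150 -> -154 -> 154 -> 152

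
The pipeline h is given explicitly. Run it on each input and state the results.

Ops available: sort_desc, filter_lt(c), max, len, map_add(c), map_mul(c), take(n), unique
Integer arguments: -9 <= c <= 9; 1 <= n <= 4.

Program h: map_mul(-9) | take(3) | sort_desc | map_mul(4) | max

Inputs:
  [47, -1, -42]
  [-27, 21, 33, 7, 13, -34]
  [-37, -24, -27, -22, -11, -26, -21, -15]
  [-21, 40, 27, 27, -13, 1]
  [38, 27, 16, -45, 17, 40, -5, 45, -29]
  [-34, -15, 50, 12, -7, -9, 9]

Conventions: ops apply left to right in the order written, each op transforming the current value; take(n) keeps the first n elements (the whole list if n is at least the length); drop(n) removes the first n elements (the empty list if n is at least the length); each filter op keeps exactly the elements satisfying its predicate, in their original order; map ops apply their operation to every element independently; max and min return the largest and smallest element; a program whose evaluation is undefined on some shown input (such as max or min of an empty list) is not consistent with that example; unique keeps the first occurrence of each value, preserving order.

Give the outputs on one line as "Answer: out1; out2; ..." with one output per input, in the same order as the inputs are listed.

1512; 972; 1332; 756; -576; 1224

Execution, op by op:
  [47, -1, -42] -> [-423, 9, 378] -> [-423, 9, 378] -> [378, 9, -423] -> [1512, 36, -1692] -> 1512
  [-27, 21, 33, 7, 13, -34] -> [243, -189, -297, -63, -117, 306] -> [243, -189, -297] -> [243, -189, -297] -> [972, -756, -1188] -> 972
  [-37, -24, -27, -22, -11, -26, -21, -15] -> [333, 216, 243, 198, 99, 234, 189, 135] -> [333, 216, 243] -> [333, 243, 216] -> [1332, 972, 864] -> 1332
  [-21, 40, 27, 27, -13, 1] -> [189, -360, -243, -243, 117, -9] -> [189, -360, -243] -> [189, -243, -360] -> [756, -972, -1440] -> 756
  [38, 27, 16, -45, 17, 40, -5, 45, -29] -> [-342, -243, -144, 405, -153, -360, 45, -405, 261] -> [-342, -243, -144] -> [-144, -243, -342] -> [-576, -972, -1368] -> -576
  [-34, -15, 50, 12, -7, -9, 9] -> [306, 135, -450, -108, 63, 81, -81] -> [306, 135, -450] -> [306, 135, -450] -> [1224, 540, -1800] -> 1224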